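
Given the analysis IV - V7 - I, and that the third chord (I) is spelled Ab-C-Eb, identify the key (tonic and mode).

Ab major

The chord Ab is a major triad rooted on Ab; its label is I.
If Ab is scale degree 1 and the mode makes that degree carry a major triad, the tonic is Ab and the mode is major.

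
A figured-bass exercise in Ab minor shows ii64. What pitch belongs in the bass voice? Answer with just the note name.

F

ii in Ab minor has root Bb; the chord is Bb-Db-F.
The figure 64 means second inversion — the fifth is in the bass.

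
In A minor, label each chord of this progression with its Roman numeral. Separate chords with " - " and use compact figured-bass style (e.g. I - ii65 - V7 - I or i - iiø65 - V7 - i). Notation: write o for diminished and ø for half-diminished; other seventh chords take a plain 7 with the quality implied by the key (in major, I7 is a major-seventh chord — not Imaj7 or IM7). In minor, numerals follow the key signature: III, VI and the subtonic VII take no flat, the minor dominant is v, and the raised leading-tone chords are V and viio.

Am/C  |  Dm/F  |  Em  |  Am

i6 - iv6 - v - i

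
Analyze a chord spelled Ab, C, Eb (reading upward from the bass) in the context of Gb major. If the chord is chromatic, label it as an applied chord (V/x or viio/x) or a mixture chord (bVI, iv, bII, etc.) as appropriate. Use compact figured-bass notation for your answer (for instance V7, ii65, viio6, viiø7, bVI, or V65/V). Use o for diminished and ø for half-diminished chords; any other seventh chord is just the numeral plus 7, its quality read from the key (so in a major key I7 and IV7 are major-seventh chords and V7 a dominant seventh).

The pitches Ab-C-Eb form a major triad rooted on Ab.
Ab is not a diatonic chord root with this quality in Gb major, but it lies a perfect fifth above Db (V), so the chord functions as an applied dominant of V.

V/V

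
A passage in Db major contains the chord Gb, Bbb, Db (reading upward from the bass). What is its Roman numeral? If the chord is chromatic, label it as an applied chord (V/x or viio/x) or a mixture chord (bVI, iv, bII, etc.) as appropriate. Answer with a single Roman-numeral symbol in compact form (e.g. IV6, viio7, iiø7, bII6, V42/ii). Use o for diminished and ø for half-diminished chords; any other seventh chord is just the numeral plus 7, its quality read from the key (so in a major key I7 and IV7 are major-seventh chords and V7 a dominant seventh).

iv

Stacked in thirds the chord is Gb-Bbb-Db: a minor triad on Gb.
Gb is the fourth degree of Db major. This is the minor subdominant, borrowed from the parallel minor.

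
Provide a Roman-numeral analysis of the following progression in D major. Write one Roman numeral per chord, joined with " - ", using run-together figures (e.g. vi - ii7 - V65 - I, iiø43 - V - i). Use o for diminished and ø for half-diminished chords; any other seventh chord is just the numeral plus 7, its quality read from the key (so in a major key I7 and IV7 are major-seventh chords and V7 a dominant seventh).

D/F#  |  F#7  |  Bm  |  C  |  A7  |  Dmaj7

I6 - V7/vi - vi - bVII - V7 - I7

D/F#: major triad on D = scale degree 1 → I6.
F#7: a dominant seventh chord on F#, the applied dominant of vi → V7/vi.
Bm has root B, degree 6 in D major, so vi.
C is non-diatonic — bVII, a mixture chord from D minor.
A7 has root A, degree 5 in D major, so V7.
Dmaj7: root D is the tonic; major seventh chord there is I7.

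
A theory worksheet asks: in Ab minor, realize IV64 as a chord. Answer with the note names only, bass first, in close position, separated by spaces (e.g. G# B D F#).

Ab Db F

IV64 is the major subdominant, borrowed from the parallel major. In Ab minor that root is Db.
So the chord is Db-F-Ab, a major triad.
With the 64 figure the chord is in second inversion; from the bass Ab upward in close position it reads Ab-Db-F.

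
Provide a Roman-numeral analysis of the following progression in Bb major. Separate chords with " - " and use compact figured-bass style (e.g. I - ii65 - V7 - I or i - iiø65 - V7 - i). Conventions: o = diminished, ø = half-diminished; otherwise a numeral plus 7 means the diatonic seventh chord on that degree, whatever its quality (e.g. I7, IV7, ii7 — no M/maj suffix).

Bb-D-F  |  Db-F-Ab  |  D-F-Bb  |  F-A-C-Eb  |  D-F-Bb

Bb-D-F has root Bb, degree 1 in Bb major, so I.
Db-F-Ab: Db with this quality isn't in the key; it's bIII, borrowed from the parallel minor.
D-F-Bb has root Bb, degree 1 in Bb major, so I6.
F-A-C-Eb has root F, degree 5 in Bb major, so V7.
D-F-Bb has root Bb, degree 1 in Bb major, so I6.

I - bIII - I6 - V7 - I6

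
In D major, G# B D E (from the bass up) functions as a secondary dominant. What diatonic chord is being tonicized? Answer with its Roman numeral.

V

The chord is a dominant seventh chord on E.
A dominant resolves down a perfect fifth: E → A. In D major, A is scale degree 5, i.e. V.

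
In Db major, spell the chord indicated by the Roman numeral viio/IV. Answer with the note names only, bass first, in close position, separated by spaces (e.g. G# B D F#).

F Ab Cb

The slash marks an applied leading-tone chord: viio of IV. In Db major, IV is Gb, so the leading tone to it is F, a half step below.
Building a diminished triad on F gives F-Ab-Cb.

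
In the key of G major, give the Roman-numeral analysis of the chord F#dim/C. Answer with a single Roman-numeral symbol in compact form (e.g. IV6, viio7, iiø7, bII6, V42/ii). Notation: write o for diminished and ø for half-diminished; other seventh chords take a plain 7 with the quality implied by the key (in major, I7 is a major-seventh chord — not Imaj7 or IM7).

viio64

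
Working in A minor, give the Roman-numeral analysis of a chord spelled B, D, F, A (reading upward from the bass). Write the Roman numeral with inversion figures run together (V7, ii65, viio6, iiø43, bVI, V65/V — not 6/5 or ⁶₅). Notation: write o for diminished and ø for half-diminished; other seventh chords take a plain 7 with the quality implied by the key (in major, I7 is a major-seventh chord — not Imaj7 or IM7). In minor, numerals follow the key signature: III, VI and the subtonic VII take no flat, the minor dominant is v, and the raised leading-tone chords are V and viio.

iiø7

Stacked in thirds the chord is B-D-F-A: a half-diminished seventh chord on B.
In A minor, B is the supertonic; the diatonic half-diminished seventh chord there is iiø7.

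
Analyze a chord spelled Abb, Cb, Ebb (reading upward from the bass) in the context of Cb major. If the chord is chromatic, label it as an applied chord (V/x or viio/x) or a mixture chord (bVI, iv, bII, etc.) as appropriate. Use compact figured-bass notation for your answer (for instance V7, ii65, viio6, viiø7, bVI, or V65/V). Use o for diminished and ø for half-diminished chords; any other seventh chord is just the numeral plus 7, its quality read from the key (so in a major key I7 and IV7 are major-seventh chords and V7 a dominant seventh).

Stacked in thirds the chord is Abb-Cb-Ebb: a major triad on Abb.
Abb is the lowered sixth degree of Cb major (diatonic 6 would be Ab). This is a major triad on the lowered sixth degree, borrowed from the parallel minor.

bVI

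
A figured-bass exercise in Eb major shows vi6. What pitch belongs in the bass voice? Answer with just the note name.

vi in Eb major has root C; the chord is C-Eb-G.
The figure 6 means first inversion — the third is in the bass.

Eb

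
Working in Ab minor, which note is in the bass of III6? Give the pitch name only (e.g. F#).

III in Ab minor has root Cb; the chord is Cb-Eb-Gb.
The figure 6 means first inversion — the third is in the bass.

Eb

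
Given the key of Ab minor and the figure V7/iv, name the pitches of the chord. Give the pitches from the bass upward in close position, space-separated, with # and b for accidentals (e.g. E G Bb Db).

Ab C Eb Gb

V7/iv is a secondary dominant — the dominant seventh of iv. iv in Ab minor is Db, so the applied chord's root is Ab, a perfect fifth above.
Building a dominant seventh chord on Ab gives Ab-C-Eb-Gb.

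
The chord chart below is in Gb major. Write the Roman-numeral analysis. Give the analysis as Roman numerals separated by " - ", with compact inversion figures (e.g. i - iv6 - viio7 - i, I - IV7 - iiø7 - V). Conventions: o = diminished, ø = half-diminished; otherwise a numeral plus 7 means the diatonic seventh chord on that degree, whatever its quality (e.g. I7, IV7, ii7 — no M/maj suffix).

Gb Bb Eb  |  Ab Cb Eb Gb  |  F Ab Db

Gb-Bb-Eb: minor triad on Eb = scale degree 6 → vi6.
Ab-Cb-Eb-Gb: root Ab is the supertonic; minor seventh chord there is ii7.
F-Ab-Db: root Db is the dominant; major triad there is V6.

vi6 - ii7 - V6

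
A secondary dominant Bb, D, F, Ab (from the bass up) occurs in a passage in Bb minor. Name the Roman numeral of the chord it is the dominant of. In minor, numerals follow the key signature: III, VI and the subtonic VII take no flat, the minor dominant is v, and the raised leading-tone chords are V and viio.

iv

The chord is a dominant seventh chord on Bb.
A dominant resolves down a perfect fifth: Bb → Eb. In Bb minor, Eb is scale degree 4, i.e. iv.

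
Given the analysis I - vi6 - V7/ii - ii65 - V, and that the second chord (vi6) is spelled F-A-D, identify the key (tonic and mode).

vi6 is given as F-A-D — a minor triad with root D.
If D is scale degree 6 and the mode makes that degree carry a minor triad, the tonic is F and the mode is major.

F major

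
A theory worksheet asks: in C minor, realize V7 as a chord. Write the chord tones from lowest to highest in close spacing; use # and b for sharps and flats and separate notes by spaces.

G B D F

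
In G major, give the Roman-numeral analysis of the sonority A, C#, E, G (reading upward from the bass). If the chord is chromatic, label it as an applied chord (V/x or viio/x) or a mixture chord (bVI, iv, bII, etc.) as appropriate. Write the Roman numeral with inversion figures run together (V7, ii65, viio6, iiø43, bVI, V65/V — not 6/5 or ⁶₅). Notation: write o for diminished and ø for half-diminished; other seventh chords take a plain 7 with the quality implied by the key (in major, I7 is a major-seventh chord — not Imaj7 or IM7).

Stacked in thirds the chord is A-C#-E-G: a dominant seventh chord on A.
A is not a diatonic chord root with this quality in G major, but it lies a perfect fifth above D (V), so the chord functions as an applied dominant of V.

V7/V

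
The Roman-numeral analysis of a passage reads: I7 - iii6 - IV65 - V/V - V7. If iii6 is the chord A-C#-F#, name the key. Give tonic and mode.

D major

iii6 is given as A-C#-F# — a minor triad with root F#.
iii6 on F# implies F# is the mediant; that puts the tonic at D, and the lowercase numeral fits major mode.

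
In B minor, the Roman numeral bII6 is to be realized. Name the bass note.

E

bII in B minor has root C; the chord is C-E-G.
The figure 6 means first inversion — the third is in the bass.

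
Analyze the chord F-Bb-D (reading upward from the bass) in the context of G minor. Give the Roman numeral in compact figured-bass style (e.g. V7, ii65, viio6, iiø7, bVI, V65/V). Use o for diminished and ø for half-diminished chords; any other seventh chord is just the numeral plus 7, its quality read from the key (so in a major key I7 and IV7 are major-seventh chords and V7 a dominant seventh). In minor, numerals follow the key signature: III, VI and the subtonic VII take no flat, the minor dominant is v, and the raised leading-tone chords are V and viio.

The pitches Bb-D-F form a major triad rooted on Bb.
In G minor, Bb is the mediant; the diatonic major triad there is III.
With F in the bass the chord is in second inversion, so the figured bass is 64.

III64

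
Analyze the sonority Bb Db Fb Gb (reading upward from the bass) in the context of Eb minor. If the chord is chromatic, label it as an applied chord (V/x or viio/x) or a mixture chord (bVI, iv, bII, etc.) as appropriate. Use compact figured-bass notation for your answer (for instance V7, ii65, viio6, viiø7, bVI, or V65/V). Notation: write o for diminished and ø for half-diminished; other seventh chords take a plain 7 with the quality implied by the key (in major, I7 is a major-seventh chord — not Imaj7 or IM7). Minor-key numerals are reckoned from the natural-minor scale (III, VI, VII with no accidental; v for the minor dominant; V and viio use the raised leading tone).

Stacked in thirds the chord is Gb-Bb-Db-Fb: a dominant seventh chord on Gb.
Gb is not a diatonic chord root with this quality in Eb minor, but it lies a perfect fifth above Cb (VI), so the chord functions as an applied dominant of VI.
With Bb in the bass the chord is in first inversion, so the figured bass is 65.

V65/VI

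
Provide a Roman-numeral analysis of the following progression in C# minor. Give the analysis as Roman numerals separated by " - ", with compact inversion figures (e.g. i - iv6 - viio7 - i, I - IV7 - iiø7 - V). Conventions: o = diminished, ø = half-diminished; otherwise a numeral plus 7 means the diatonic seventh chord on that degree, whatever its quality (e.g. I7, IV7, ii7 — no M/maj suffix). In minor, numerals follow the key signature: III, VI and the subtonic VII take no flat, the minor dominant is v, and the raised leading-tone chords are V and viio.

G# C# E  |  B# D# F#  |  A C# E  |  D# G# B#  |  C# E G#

G#-C#-E has root C#, degree 1 in C# minor, so i64.
B#-D#-F#: root B# is the leading tone; diminished triad there is viio.
A-C#-E: major triad on A = scale degree 6 → VI.
D#-G#-B#: root G# is the dominant; major triad there is V64.
C#-E-G# has root C#, degree 1 in C# minor, so i.

i64 - viio - VI - V64 - i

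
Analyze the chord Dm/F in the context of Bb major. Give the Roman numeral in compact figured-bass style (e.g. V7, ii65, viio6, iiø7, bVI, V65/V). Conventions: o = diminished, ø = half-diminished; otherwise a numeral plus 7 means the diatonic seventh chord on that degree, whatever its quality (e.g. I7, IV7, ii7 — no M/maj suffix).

iii6

Stacked in thirds the chord is D-F-A: a minor triad on D.
In Bb major, D is the mediant; the diatonic minor triad there is iii.
With F in the bass the chord is in first inversion, so the figured bass is 6.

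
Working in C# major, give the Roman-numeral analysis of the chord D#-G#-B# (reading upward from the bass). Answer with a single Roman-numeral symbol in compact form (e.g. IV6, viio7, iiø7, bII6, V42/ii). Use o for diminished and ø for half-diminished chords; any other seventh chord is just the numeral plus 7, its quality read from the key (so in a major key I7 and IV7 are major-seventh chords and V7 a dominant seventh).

Stacked in thirds the chord is G#-B#-D#: a major triad on G#.
G# is scale degree 5 in C# major, and a major triad on that degree is written V.
With D# in the bass the chord is in second inversion, so the figured bass is 64.

V64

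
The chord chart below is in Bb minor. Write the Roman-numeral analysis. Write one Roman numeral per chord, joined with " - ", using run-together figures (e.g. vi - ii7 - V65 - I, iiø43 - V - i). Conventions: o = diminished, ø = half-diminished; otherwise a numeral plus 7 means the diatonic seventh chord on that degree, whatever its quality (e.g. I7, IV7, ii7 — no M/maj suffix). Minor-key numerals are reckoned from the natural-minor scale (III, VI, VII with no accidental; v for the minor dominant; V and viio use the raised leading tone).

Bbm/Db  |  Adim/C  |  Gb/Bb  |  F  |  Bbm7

i6 - viio6 - VI6 - V - i7

Bbm/Db has root Bb, degree 1 in Bb minor, so i6.
Adim/C: root A is the leading tone; diminished triad there is viio6.
Gb/Bb has root Gb, degree 6 in Bb minor, so VI6.
F: root F is the dominant; major triad there is V.
Bbm7 has root Bb, degree 1 in Bb minor, so i7.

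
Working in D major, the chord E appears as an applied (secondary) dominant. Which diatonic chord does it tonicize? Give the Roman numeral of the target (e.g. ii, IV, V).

V

The chord is a major triad on E.
A dominant resolves down a perfect fifth: E → A. In D major, A is scale degree 5, i.e. V.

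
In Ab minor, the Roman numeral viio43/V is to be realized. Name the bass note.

The applied chord viio43/V is rooted on D: D-F-Ab-Cb.
The figure 43 means second inversion — the fifth is in the bass.

Ab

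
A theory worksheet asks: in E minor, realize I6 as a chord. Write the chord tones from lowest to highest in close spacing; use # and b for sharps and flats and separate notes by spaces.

G# B E

Scale degree 1 in E minor is E; here the chord built on it is altered to a major triad. I6 is the major tonic (Picardy third), borrowed from the parallel major.
So the chord is E-G#-B.
The figured bass 6 indicates first inversion, placing the third (G#) in the bass: G#-B-E.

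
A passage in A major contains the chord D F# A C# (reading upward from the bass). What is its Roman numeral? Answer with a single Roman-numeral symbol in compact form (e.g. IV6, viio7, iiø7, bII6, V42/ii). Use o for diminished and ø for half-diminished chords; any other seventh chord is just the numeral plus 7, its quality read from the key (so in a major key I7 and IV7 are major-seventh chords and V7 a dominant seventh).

The pitches D-F#-A-C# form a major seventh chord rooted on D.
In A major, D is the subdominant; the diatonic major seventh chord there is IV7.

IV7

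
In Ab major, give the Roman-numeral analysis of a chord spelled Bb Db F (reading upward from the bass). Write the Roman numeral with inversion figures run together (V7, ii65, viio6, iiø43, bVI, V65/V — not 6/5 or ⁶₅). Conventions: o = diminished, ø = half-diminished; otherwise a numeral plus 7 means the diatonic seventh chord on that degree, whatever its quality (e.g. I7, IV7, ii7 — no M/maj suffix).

Stacked in thirds the chord is Bb-Db-F: a minor triad on Bb.
Bb is scale degree 2 in Ab major, and a minor triad on that degree is written ii.

ii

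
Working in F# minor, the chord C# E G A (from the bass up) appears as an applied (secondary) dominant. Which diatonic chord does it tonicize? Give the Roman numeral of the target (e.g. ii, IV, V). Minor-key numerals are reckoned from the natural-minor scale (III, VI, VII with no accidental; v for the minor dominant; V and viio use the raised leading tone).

The chord is a dominant seventh chord on A.
A dominant resolves down a perfect fifth: A → D. In F# minor, D is scale degree 6, i.e. VI.

VI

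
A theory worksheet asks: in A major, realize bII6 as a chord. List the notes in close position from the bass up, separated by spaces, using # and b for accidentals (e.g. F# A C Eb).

bII6 is the Neapolitan sixth — a major triad on the lowered second degree, here in its customary first inversion. In A major that root is Bb.
So the chord is Bb-D-F.
The figured bass 6 indicates first inversion, placing the third (D) in the bass: D-F-Bb.

D F Bb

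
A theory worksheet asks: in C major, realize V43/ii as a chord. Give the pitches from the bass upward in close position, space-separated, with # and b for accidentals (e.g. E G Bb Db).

The slash means an applied dominant: we want the dominant of ii. In C major, ii is D minor, and its dominant is built on A.
Building a dominant seventh chord on A gives A-C#-E-G.
The figured bass 43 indicates second inversion, placing the fifth (E) in the bass: E-G-A-C#.

E G A C#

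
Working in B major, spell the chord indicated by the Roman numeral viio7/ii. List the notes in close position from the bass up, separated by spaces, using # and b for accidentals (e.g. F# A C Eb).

The slash marks an applied leading-tone chord: viio of ii. In B major, ii is C#, so the leading tone to it is B#, a half step below.
Building a fully diminished seventh chord on B# gives B#-D#-F#-A.

B# D# F# A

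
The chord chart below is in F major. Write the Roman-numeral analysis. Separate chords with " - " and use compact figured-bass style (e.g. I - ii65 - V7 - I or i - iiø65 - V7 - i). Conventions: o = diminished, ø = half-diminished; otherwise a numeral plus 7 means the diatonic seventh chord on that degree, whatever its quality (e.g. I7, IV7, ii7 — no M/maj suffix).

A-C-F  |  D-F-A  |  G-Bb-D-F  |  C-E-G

A-C-F: root F is the tonic; major triad there is I6.
D-F-A: root D is the submediant; minor triad there is vi.
G-Bb-D-F has root G, degree 2 in F major, so ii7.
C-E-G: root C is the dominant; major triad there is V.

I6 - vi - ii7 - V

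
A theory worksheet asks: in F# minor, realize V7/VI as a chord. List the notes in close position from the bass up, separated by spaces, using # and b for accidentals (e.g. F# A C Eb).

A C# E G

V7/VI is a secondary dominant — the dominant seventh of VI. VI in F# minor is D, so the applied chord's root is A, a perfect fifth above.
Building a dominant seventh chord on A gives A-C#-E-G.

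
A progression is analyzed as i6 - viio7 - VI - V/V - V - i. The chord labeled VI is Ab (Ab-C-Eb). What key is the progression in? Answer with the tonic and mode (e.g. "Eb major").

The chord Ab is a major triad rooted on Ab; its label is VI.
Counting down 5 scale steps from Ab places the tonic on C; a major triad on degree 6 is diatonic only in minor.

C minor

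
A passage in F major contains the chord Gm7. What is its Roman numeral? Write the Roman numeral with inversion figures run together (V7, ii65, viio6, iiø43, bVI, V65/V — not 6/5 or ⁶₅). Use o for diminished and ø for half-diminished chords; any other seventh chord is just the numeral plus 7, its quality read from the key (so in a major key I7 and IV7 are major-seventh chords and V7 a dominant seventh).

ii7

The pitches G-Bb-D-F form a minor seventh chord rooted on G.
In F major, G is the supertonic; the diatonic minor seventh chord there is ii7.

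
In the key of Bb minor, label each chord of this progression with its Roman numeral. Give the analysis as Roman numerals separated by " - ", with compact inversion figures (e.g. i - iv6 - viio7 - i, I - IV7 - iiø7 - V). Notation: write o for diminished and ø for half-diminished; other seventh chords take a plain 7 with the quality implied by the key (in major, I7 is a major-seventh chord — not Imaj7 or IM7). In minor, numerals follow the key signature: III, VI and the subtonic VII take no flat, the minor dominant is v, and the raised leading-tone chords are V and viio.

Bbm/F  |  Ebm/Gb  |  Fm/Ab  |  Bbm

Bbm/F has root Bb, degree 1 in Bb minor, so i64.
Ebm/Gb: root Eb is the subdominant; minor triad there is iv6.
Fm/Ab: minor triad on F = scale degree 5 → v6.
Bbm has root Bb, degree 1 in Bb minor, so i.

i64 - iv6 - v6 - i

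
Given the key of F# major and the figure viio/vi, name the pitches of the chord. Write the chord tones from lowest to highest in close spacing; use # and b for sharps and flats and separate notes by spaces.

viio/vi is a secondary leading-tone chord. The target vi is D# in F# major; the applied chord is rooted a semitone below, on C##.
Building a diminished triad on C## gives C##-E#-G#.

C## E# G#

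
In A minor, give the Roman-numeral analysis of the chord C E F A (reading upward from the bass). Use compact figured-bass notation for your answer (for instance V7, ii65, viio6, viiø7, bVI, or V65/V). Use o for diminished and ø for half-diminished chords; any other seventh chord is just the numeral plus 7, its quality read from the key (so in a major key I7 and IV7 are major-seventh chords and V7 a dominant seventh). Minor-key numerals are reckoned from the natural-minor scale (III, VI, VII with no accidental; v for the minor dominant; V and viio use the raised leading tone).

Stacked in thirds the chord is F-A-C-E: a major seventh chord on F.
In A minor, F is the submediant; the diatonic major seventh chord there is VI7.
With C in the bass the chord is in second inversion, so the figured bass is 43.

VI43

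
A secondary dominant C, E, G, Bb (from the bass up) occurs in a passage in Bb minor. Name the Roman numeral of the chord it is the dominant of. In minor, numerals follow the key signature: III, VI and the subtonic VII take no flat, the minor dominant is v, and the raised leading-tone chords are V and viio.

The chord is a dominant seventh chord on C.
A dominant resolves down a perfect fifth: C → F. In Bb minor, F is scale degree 5, i.e. V.

V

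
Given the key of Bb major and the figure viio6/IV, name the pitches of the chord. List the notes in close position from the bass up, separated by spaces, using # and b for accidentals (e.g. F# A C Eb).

viio6/IV is a secondary leading-tone chord. The target IV is Eb in Bb major; the applied chord is rooted a semitone below, on D.
Building a diminished triad on D gives D-F-Ab.
With the 6 figure the chord is in first inversion; from the bass F upward in close position it reads F-Ab-D.

F Ab D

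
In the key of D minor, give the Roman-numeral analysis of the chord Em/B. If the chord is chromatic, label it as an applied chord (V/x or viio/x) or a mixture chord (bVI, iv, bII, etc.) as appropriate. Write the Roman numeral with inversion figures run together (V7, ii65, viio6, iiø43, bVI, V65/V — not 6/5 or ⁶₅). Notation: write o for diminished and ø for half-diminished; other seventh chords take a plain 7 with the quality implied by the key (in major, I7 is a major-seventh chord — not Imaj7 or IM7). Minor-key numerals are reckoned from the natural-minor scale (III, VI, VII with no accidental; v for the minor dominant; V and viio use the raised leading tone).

Stacked in thirds the chord is E-G-B: a minor triad on E.
E is the second degree of D minor. This is the minor supertonic, borrowed from the parallel major (the Dorian ii).
With B in the bass the chord is in second inversion, so the figured bass is 64.

ii64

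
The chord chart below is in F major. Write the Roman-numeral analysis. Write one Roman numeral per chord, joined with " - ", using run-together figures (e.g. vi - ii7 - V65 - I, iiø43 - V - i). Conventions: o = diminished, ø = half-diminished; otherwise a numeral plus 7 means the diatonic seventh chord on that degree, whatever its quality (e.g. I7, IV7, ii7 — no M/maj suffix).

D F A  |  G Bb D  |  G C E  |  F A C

vi - ii - V64 - I

D-F-A has root D, degree 6 in F major, so vi.
G-Bb-D: root G is the supertonic; minor triad there is ii.
G-C-E has root C, degree 5 in F major, so V64.
F-A-C: major triad on F = scale degree 1 → I.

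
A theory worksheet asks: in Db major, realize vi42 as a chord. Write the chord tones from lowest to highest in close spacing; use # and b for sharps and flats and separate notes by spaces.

The numeral's case and figure indicate a minor seventh chord. In Db major its root, the submediant, is Bb.
That chord is spelled Bb-Db-F-Ab.
The figured bass 42 indicates third inversion, placing the seventh (Ab) in the bass: Ab-Bb-Db-F.

Ab Bb Db F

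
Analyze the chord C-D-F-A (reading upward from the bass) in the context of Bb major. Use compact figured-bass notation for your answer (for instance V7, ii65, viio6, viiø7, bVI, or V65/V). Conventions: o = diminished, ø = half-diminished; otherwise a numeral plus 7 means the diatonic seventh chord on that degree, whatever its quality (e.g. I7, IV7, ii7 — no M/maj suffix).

iii42

The pitches D-F-A-C form a minor seventh chord rooted on D.
In Bb major, D is the mediant; the diatonic minor seventh chord there is iii7.
With C in the bass the chord is in third inversion, so the figured bass is 42.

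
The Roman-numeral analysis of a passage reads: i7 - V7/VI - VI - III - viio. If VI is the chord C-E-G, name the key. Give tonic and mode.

The anchor chord is a major triad on C, labeled VI.
Counting down 5 scale steps from C places the tonic on E; a major triad on degree 6 is diatonic only in minor.

E minor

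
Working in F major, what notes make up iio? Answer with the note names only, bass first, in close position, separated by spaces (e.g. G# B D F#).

iio is the diminished supertonic triad, borrowed from the parallel minor. In F major that root is G.
So the chord is G-Bb-Db, a diminished triad.

G Bb Db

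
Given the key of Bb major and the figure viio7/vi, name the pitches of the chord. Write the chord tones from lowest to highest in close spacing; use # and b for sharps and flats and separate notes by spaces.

F# A C Eb

viio7/vi is a secondary leading-tone chord. The target vi is G in Bb major; the applied chord is rooted a semitone below, on F#.
Building a fully diminished seventh chord on F# gives F#-A-C-Eb.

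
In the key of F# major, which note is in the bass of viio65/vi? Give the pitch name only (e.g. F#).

E#

The applied chord viio65/vi is rooted on C##: C##-E#-G#-B.
The figure 65 means first inversion — the third is in the bass.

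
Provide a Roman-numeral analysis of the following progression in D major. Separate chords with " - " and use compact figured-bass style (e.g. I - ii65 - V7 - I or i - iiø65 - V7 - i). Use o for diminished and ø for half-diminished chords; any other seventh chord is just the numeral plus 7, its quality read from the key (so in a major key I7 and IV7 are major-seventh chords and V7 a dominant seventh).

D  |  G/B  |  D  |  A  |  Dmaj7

D has root D, degree 1 in D major, so I.
G/B: root G is the subdominant; major triad there is IV6.
D has root D, degree 1 in D major, so I.
A has root A, degree 5 in D major, so V.
Dmaj7: major seventh chord on D = scale degree 1 → I7.

I - IV6 - I - V - I7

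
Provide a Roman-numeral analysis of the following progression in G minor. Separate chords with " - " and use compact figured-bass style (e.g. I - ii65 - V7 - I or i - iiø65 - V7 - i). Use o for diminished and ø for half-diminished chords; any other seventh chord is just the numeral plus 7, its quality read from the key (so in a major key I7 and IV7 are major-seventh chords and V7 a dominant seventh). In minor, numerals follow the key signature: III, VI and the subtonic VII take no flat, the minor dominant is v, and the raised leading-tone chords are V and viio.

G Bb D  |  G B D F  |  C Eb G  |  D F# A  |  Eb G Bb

i - V7/iv - iv - V - VI

G-Bb-D has root G, degree 1 in G minor, so i.
G-B-D-F: a dominant seventh chord on G, the applied dominant of iv → V7/iv.
C-Eb-G has root C, degree 4 in G minor, so iv.
D-F#-A: major triad on D = scale degree 5 → V.
Eb-G-Bb: root Eb is the submediant; major triad there is VI.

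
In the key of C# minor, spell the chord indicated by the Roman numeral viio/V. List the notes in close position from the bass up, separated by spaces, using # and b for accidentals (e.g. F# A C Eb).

viio/V is a secondary leading-tone chord. The target V is G# in C# minor; the applied chord is rooted a semitone below, on F##.
Building a diminished triad on F## gives F##-A#-C#.

F## A# C#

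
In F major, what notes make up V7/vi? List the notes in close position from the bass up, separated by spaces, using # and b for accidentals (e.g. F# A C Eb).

A C# E G

The slash means an applied dominant: we want the dominant of vi. In F major, vi is D minor, and its dominant is built on A.
Building a dominant seventh chord on A gives A-C#-E-G.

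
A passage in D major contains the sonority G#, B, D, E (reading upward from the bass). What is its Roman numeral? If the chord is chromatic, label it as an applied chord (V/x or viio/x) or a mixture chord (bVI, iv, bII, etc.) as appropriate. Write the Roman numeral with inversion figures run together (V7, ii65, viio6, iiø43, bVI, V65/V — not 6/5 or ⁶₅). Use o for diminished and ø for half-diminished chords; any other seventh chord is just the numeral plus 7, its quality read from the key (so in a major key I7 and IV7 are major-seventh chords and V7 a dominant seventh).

V65/V

Stacked in thirds the chord is E-G#-B-D: a dominant seventh chord on E.
E is not a diatonic chord root with this quality in D major, but it lies a perfect fifth above A (V), so the chord functions as an applied dominant of V.
With G# in the bass the chord is in first inversion, so the figured bass is 65.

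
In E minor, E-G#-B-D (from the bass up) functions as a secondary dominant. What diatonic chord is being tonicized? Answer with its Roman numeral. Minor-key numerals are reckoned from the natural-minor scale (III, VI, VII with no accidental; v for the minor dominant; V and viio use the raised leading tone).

iv

The chord is a dominant seventh chord on E.
A dominant resolves down a perfect fifth: E → A. In E minor, A is scale degree 4, i.e. iv.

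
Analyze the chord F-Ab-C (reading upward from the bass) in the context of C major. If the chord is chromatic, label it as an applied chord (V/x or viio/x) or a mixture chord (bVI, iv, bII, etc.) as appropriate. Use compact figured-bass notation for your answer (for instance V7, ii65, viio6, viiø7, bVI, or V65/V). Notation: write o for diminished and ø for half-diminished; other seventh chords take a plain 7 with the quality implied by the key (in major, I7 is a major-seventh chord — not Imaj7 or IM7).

iv

The pitches F-Ab-C form a minor triad rooted on F.
F is the fourth degree of C major. This is the minor subdominant, borrowed from the parallel minor.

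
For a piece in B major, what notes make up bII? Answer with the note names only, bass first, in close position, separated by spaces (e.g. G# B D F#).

bII is the Neapolitan chord — a major triad on the lowered second degree. In B major that root is C.
So the chord is C-E-G.

C E G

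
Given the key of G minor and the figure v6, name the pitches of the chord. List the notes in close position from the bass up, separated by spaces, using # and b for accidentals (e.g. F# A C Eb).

The numeral's case and figure indicate a minor triad. In G minor its root, scale degree 5, is D.
Stacking thirds from D gives D-F-A.
With the 6 figure the chord is in first inversion; from the bass F upward in close position it reads F-A-D.

F A D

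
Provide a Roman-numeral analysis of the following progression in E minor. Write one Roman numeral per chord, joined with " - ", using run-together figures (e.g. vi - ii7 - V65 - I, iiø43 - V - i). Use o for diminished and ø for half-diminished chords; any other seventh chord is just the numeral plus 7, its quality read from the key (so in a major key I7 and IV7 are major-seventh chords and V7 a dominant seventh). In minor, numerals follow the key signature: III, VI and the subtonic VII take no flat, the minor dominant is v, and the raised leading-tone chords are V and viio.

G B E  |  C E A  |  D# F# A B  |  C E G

i6 - iv6 - V65 - VI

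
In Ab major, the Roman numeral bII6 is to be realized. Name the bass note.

Db

bII in Ab major has root Bbb; the chord is Bbb-Db-Fb.
The figure 6 means first inversion — the third is in the bass.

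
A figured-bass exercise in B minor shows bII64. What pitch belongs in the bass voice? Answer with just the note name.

G

bII in B minor has root C; the chord is C-E-G.
The figure 64 means second inversion — the fifth is in the bass.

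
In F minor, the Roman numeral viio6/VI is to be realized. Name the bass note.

Eb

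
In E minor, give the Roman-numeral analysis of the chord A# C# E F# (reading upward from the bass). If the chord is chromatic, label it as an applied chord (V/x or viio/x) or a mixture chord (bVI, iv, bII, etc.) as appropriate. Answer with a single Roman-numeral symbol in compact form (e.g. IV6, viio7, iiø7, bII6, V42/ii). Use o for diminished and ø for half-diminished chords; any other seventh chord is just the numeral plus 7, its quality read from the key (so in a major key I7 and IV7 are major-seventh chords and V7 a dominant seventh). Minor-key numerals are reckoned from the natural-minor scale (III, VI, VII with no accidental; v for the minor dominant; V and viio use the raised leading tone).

V65/V

The pitches F#-A#-C#-E form a dominant seventh chord rooted on F#.
F# is not a diatonic chord root with this quality in E minor, but it lies a perfect fifth above B (V), so the chord functions as an applied dominant of V.
With A# in the bass the chord is in first inversion, so the figured bass is 65.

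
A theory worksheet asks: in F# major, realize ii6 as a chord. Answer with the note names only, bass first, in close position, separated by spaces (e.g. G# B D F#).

B D# G#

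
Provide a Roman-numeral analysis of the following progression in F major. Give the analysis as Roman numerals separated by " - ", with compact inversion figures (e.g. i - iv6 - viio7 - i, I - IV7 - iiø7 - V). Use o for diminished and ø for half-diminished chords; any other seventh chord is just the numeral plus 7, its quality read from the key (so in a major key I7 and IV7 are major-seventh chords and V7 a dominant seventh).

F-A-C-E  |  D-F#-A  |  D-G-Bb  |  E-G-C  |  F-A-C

I7 - V/ii - ii64 - V6 - I

F-A-C-E has root F, degree 1 in F major, so I7.
D-F#-A: chromatic; D is V of ii, so V/ii.
D-G-Bb has root G, degree 2 in F major, so ii64.
E-G-C: major triad on C = scale degree 5 → V6.
F-A-C: root F is the tonic; major triad there is I.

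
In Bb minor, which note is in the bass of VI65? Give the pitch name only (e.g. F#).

VI in Bb minor has root Gb; the chord is Gb-Bb-Db-F.
The figure 65 means first inversion — the third is in the bass.

Bb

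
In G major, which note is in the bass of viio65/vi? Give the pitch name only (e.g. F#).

The applied chord viio65/vi is rooted on D#: D#-F#-A-C.
The figure 65 means first inversion — the third is in the bass.

F#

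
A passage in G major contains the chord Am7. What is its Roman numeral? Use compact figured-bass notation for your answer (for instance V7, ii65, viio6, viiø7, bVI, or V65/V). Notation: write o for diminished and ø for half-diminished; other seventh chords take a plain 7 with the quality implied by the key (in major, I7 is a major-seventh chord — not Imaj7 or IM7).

The pitches A-C-E-G form a minor seventh chord rooted on A.
In G major, A is the supertonic; the diatonic minor seventh chord there is ii7.

ii7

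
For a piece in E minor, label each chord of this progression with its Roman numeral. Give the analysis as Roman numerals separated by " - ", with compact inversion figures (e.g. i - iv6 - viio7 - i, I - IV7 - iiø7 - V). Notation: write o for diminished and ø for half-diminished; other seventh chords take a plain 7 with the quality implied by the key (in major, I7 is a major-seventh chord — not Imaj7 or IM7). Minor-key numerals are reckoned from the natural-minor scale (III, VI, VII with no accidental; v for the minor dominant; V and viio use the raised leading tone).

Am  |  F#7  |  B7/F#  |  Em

Am: root A is the subdominant; minor triad there is iv.
F#7 is the secondary dominant of V (dominant seventh chord on F#): V7/V.
B7/F# has root B, degree 5 in E minor, so V43.
Em: minor triad on E = scale degree 1 → i.

iv - V7/V - V43 - i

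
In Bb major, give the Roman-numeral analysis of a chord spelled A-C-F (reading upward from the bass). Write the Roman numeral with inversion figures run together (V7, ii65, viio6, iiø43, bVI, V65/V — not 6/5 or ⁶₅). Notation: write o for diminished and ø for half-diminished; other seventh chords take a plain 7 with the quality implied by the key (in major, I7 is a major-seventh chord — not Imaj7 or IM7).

V6

Stacked in thirds the chord is F-A-C: a major triad on F.
F is scale degree 5 in Bb major, and a major triad on that degree is written V.
With A in the bass the chord is in first inversion, so the figured bass is 6.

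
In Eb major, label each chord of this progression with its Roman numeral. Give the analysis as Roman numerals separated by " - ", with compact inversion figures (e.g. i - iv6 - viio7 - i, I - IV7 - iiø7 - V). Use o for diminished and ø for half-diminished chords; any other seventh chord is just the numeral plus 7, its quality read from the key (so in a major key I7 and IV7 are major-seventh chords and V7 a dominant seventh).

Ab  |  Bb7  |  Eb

IV - V7 - I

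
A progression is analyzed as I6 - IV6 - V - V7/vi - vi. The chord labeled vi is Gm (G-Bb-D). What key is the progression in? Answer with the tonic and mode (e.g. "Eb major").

The chord Gm is a minor triad rooted on G; its label is vi.
If G is scale degree 6 and the mode makes that degree carry a minor triad, the tonic is Bb and the mode is major.

Bb major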